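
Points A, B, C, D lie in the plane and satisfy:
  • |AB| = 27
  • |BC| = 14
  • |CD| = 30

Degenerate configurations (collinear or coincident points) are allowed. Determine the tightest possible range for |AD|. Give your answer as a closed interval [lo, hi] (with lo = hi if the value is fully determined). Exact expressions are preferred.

|AB| ∈ {27}
|BC| ∈ {14}
|CD| ∈ {30}
|AC| ∈ [13, 41]
|BD| ∈ [16, 44]
|AD| ∈ [0, 71]

|AD| ∈ [0, 71]  (≈ [0.0000, 71.0000])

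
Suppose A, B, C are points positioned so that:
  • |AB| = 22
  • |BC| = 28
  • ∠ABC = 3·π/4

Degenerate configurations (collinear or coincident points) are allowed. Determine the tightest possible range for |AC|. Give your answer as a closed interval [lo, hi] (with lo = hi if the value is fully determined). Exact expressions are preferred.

|AC| = 2·√(154·√(2) + 317)  (≈ 46.2510)

|AB| ∈ {22}
|BC| ∈ {28}
|AC| ∈ {2·√(154·√(2) + 317)}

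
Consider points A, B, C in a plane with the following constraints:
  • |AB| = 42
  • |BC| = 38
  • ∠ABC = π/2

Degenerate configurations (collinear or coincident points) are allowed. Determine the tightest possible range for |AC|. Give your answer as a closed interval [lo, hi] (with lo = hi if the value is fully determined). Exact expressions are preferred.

|AB| ∈ {42}
|BC| ∈ {38}
|AC| ∈ {2·√(802)}

|AC| = 2·√(802)  (≈ 56.6392)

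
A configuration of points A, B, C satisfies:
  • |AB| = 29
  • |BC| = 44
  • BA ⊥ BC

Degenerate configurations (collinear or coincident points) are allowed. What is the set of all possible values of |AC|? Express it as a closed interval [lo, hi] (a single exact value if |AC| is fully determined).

|AB| ∈ {29}
|BC| ∈ {44}
|AC| ∈ {√(2777)}

|AC| = √(2777)  (≈ 52.6972)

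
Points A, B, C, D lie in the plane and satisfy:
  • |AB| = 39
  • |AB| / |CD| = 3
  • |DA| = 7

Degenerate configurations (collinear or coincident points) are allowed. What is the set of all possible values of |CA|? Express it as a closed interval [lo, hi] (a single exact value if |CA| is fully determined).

|AB| ∈ {39}
|AD| ∈ {7}
|CD| ∈ {13}
|BD| ∈ [32, 46]
|AC| ∈ [6, 20]
|BC| ∈ [19, 59]

|CA| ∈ [6, 20]  (≈ [6.0000, 20.0000])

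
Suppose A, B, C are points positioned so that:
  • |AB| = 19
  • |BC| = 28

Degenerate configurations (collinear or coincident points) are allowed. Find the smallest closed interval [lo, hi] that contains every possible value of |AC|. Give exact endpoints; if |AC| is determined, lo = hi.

|AC| ∈ [9, 47]  (≈ [9.0000, 47.0000])

|AB| ∈ {19}
|BC| ∈ {28}
|AC| ∈ [9, 47]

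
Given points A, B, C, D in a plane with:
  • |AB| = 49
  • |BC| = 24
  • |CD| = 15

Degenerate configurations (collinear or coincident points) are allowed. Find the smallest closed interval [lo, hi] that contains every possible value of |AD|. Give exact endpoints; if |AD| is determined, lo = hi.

|AD| ∈ [10, 88]  (≈ [10.0000, 88.0000])

|AB| ∈ {49}
|BC| ∈ {24}
|CD| ∈ {15}
|AC| ∈ [25, 73]
|BD| ∈ [9, 39]
|AD| ∈ [10, 88]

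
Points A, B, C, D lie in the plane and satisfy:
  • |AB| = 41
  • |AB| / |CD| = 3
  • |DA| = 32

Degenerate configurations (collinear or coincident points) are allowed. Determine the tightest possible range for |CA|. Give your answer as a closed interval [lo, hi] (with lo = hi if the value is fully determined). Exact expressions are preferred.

|AB| ∈ {41}
|AD| ∈ {32}
|CD| ∈ {41/3}
|BD| ∈ [9, 73]
|AC| ∈ [55/3, 137/3]
|BC| ∈ [0, 260/3]

|CA| ∈ [55/3, 137/3]  (≈ [18.3333, 45.6667])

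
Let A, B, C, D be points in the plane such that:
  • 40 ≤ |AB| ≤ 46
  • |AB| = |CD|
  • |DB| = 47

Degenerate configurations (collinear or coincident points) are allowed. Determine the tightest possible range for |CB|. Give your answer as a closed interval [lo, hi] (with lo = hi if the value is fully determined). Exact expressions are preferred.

|CB| ∈ [1, 93]  (≈ [1.0000, 93.0000])

|AB| ∈ [40, 46]
|BD| ∈ {47}
|CD| ∈ [40, 46]
|AD| ∈ [1, 93]
|BC| ∈ [1, 93]
|AC| ∈ [0, 139]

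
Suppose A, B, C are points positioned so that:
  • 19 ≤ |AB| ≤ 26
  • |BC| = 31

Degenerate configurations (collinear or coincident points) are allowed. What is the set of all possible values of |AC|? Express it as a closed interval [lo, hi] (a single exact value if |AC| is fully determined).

|AC| ∈ [5, 57]  (≈ [5.0000, 57.0000])

|AB| ∈ [19, 26]
|BC| ∈ {31}
|AC| ∈ [5, 57]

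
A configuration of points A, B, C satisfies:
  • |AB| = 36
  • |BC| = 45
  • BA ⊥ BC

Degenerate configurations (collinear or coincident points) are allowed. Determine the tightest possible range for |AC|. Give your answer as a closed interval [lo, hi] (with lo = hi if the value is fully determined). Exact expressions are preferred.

|AC| = 9·√(41)  (≈ 57.6281)

|AB| ∈ {36}
|BC| ∈ {45}
|AC| ∈ {9·√(41)}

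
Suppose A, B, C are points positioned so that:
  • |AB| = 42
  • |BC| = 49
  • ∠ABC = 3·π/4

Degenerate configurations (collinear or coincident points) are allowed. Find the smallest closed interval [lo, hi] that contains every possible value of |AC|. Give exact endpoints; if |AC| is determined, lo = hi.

|AC| = 7·√(42·√(2) + 85)  (≈ 84.1157)

|AB| ∈ {42}
|BC| ∈ {49}
|AC| ∈ {7·√(42·√(2) + 85)}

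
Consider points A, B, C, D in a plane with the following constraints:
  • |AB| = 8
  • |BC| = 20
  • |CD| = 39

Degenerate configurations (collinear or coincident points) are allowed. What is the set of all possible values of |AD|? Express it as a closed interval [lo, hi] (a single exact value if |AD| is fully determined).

|AB| ∈ {8}
|BC| ∈ {20}
|CD| ∈ {39}
|AC| ∈ [12, 28]
|BD| ∈ [19, 59]
|AD| ∈ [11, 67]

|AD| ∈ [11, 67]  (≈ [11.0000, 67.0000])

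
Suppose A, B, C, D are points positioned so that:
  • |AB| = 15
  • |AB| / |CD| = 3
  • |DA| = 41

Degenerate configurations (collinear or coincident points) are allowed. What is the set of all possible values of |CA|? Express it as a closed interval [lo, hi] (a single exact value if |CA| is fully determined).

|AB| ∈ {15}
|AD| ∈ {41}
|CD| ∈ {5}
|BD| ∈ [26, 56]
|AC| ∈ [36, 46]
|BC| ∈ [21, 61]

|CA| ∈ [36, 46]  (≈ [36.0000, 46.0000])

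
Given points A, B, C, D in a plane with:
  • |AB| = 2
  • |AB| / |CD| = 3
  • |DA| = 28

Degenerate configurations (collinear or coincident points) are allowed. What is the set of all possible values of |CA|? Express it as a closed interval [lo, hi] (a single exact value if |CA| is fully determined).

|AB| ∈ {2}
|AD| ∈ {28}
|CD| ∈ {2/3}
|BD| ∈ [26, 30]
|AC| ∈ [82/3, 86/3]
|BC| ∈ [76/3, 92/3]

|CA| ∈ [82/3, 86/3]  (≈ [27.3333, 28.6667])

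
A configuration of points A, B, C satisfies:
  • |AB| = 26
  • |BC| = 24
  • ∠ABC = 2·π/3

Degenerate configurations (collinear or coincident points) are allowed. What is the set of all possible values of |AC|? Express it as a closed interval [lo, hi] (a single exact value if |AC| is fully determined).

|AB| ∈ {26}
|BC| ∈ {24}
|AC| ∈ {2·√(469)}

|AC| = 2·√(469)  (≈ 43.3128)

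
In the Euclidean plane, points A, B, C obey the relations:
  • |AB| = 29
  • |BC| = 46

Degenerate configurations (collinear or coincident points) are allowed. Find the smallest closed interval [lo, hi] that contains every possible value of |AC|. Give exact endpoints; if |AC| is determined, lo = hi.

|AC| ∈ [17, 75]  (≈ [17.0000, 75.0000])

|AB| ∈ {29}
|BC| ∈ {46}
|AC| ∈ [17, 75]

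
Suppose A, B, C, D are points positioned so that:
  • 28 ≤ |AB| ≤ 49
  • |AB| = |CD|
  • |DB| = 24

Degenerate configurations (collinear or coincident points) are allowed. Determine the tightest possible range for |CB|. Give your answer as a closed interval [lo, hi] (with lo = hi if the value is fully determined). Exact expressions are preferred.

|AB| ∈ [28, 49]
|BD| ∈ {24}
|CD| ∈ [28, 49]
|AD| ∈ [4, 73]
|BC| ∈ [4, 73]
|AC| ∈ [0, 122]

|CB| ∈ [4, 73]  (≈ [4.0000, 73.0000])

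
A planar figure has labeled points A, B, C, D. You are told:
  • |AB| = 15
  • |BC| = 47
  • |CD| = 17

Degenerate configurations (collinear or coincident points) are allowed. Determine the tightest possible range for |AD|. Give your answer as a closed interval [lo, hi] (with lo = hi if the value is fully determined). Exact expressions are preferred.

|AB| ∈ {15}
|BC| ∈ {47}
|CD| ∈ {17}
|AC| ∈ [32, 62]
|BD| ∈ [30, 64]
|AD| ∈ [15, 79]

|AD| ∈ [15, 79]  (≈ [15.0000, 79.0000])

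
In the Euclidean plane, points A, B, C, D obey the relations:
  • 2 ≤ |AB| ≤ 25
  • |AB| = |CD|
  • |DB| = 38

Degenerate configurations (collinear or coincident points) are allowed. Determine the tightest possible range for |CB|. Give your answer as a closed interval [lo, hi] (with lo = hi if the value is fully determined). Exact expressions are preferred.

|CB| ∈ [13, 63]  (≈ [13.0000, 63.0000])

|AB| ∈ [2, 25]
|BD| ∈ {38}
|CD| ∈ [2, 25]
|AD| ∈ [13, 63]
|BC| ∈ [13, 63]
|AC| ∈ [0, 88]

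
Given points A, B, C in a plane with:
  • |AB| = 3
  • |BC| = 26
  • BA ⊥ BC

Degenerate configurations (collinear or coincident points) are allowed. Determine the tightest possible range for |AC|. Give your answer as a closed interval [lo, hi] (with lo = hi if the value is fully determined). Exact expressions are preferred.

|AC| = √(685)  (≈ 26.1725)

|AB| ∈ {3}
|BC| ∈ {26}
|AC| ∈ {√(685)}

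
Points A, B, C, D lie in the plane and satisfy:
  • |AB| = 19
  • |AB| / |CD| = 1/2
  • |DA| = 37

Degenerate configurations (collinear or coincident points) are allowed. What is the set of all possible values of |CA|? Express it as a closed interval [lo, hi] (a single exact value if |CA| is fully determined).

|CA| ∈ [1, 75]  (≈ [1.0000, 75.0000])

|AB| ∈ {19}
|AD| ∈ {37}
|CD| ∈ {38}
|BD| ∈ [18, 56]
|AC| ∈ [1, 75]
|BC| ∈ [0, 94]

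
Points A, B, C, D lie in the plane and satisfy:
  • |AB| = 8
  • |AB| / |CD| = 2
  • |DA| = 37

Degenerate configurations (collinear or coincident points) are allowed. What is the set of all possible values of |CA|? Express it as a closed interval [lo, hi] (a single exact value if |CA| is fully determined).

|CA| ∈ [33, 41]  (≈ [33.0000, 41.0000])

|AB| ∈ {8}
|AD| ∈ {37}
|CD| ∈ {4}
|BD| ∈ [29, 45]
|AC| ∈ [33, 41]
|BC| ∈ [25, 49]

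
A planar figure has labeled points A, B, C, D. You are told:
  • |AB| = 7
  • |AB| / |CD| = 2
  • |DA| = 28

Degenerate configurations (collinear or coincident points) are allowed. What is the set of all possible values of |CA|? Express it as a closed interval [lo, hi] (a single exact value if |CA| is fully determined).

|AB| ∈ {7}
|AD| ∈ {28}
|CD| ∈ {7/2}
|BD| ∈ [21, 35]
|AC| ∈ [49/2, 63/2]
|BC| ∈ [35/2, 77/2]

|CA| ∈ [49/2, 63/2]  (≈ [24.5000, 31.5000])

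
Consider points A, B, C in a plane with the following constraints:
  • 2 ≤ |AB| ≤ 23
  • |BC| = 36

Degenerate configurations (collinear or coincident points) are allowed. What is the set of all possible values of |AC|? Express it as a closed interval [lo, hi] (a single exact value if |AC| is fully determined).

|AC| ∈ [13, 59]  (≈ [13.0000, 59.0000])

|AB| ∈ [2, 23]
|BC| ∈ {36}
|AC| ∈ [13, 59]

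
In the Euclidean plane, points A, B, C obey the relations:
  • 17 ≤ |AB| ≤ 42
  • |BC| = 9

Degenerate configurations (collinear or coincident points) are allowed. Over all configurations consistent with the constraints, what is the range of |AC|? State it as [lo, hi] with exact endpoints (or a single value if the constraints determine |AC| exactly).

|AC| ∈ [8, 51]  (≈ [8.0000, 51.0000])

|AB| ∈ [17, 42]
|BC| ∈ {9}
|AC| ∈ [8, 51]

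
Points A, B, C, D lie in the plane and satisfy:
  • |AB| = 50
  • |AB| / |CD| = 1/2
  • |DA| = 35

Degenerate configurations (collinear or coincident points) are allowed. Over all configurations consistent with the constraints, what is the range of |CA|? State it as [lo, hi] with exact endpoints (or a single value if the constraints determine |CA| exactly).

|AB| ∈ {50}
|AD| ∈ {35}
|CD| ∈ {100}
|BD| ∈ [15, 85]
|AC| ∈ [65, 135]
|BC| ∈ [15, 185]

|CA| ∈ [65, 135]  (≈ [65.0000, 135.0000])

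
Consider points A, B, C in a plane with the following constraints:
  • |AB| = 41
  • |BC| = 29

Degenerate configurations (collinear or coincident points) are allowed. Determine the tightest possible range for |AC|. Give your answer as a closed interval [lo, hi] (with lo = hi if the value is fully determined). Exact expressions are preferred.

|AC| ∈ [12, 70]  (≈ [12.0000, 70.0000])

|AB| ∈ {41}
|BC| ∈ {29}
|AC| ∈ [12, 70]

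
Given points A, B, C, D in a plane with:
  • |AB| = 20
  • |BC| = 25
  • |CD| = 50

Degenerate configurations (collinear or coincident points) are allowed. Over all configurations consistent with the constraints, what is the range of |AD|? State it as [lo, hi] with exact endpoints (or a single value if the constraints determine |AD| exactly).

|AD| ∈ [5, 95]  (≈ [5.0000, 95.0000])

|AB| ∈ {20}
|BC| ∈ {25}
|CD| ∈ {50}
|AC| ∈ [5, 45]
|BD| ∈ [25, 75]
|AD| ∈ [5, 95]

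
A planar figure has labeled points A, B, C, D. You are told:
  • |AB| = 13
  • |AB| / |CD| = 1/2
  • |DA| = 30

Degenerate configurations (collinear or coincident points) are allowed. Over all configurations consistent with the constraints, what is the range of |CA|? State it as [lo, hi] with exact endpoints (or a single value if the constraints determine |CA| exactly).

|CA| ∈ [4, 56]  (≈ [4.0000, 56.0000])

|AB| ∈ {13}
|AD| ∈ {30}
|CD| ∈ {26}
|BD| ∈ [17, 43]
|AC| ∈ [4, 56]
|BC| ∈ [0, 69]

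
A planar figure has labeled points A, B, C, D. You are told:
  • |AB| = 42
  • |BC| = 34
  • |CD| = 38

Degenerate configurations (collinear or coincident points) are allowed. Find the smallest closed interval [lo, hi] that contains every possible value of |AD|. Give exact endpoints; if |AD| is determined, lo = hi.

|AB| ∈ {42}
|BC| ∈ {34}
|CD| ∈ {38}
|AC| ∈ [8, 76]
|BD| ∈ [4, 72]
|AD| ∈ [0, 114]

|AD| ∈ [0, 114]  (≈ [0.0000, 114.0000])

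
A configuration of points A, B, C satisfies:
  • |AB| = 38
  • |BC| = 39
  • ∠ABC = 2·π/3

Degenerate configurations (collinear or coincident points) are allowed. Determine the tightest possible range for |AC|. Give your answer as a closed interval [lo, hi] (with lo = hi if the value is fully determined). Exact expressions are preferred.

|AB| ∈ {38}
|BC| ∈ {39}
|AC| ∈ {√(4447)}

|AC| = √(4447)  (≈ 66.6858)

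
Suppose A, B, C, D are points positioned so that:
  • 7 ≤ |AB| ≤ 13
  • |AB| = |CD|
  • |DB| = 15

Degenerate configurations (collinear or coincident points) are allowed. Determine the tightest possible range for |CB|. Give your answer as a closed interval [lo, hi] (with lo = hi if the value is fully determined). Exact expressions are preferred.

|CB| ∈ [2, 28]  (≈ [2.0000, 28.0000])

|AB| ∈ [7, 13]
|BD| ∈ {15}
|CD| ∈ [7, 13]
|AD| ∈ [2, 28]
|BC| ∈ [2, 28]
|AC| ∈ [0, 41]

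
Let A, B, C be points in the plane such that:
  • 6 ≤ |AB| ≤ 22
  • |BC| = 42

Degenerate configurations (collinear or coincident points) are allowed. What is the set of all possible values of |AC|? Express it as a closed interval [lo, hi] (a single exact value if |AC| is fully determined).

|AB| ∈ [6, 22]
|BC| ∈ {42}
|AC| ∈ [20, 64]

|AC| ∈ [20, 64]  (≈ [20.0000, 64.0000])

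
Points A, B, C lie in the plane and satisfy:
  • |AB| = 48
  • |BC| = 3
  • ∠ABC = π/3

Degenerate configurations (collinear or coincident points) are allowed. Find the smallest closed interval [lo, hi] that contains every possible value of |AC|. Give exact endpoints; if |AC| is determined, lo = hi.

|AC| = 3·√(241)  (≈ 46.5725)

|AB| ∈ {48}
|BC| ∈ {3}
|AC| ∈ {3·√(241)}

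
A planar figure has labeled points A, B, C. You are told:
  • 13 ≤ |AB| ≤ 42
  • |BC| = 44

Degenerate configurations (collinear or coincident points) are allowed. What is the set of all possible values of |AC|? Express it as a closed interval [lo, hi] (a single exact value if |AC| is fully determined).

|AC| ∈ [2, 86]  (≈ [2.0000, 86.0000])

|AB| ∈ [13, 42]
|BC| ∈ {44}
|AC| ∈ [2, 86]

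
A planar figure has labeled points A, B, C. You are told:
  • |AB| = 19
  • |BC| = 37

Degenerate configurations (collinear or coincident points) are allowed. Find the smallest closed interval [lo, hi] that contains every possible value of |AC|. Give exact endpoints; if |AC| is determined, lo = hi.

|AC| ∈ [18, 56]  (≈ [18.0000, 56.0000])

|AB| ∈ {19}
|BC| ∈ {37}
|AC| ∈ [18, 56]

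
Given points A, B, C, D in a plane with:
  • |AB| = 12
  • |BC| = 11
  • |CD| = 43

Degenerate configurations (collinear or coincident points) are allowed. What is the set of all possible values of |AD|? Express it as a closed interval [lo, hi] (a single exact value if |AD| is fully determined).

|AB| ∈ {12}
|BC| ∈ {11}
|CD| ∈ {43}
|AC| ∈ [1, 23]
|BD| ∈ [32, 54]
|AD| ∈ [20, 66]

|AD| ∈ [20, 66]  (≈ [20.0000, 66.0000])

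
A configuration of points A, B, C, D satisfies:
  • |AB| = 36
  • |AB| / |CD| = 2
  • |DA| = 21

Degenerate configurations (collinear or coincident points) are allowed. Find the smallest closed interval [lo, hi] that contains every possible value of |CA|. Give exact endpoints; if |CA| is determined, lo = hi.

|CA| ∈ [3, 39]  (≈ [3.0000, 39.0000])

|AB| ∈ {36}
|AD| ∈ {21}
|CD| ∈ {18}
|BD| ∈ [15, 57]
|AC| ∈ [3, 39]
|BC| ∈ [0, 75]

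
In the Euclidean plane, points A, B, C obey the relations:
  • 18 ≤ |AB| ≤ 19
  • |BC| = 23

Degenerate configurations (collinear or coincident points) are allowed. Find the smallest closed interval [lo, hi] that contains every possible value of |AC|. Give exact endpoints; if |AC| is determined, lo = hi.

|AC| ∈ [4, 42]  (≈ [4.0000, 42.0000])

|AB| ∈ [18, 19]
|BC| ∈ {23}
|AC| ∈ [4, 42]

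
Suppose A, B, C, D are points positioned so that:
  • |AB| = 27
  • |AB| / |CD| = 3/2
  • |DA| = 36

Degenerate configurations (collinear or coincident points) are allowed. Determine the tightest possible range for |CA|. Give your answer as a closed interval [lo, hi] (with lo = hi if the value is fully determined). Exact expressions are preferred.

|CA| ∈ [18, 54]  (≈ [18.0000, 54.0000])

|AB| ∈ {27}
|AD| ∈ {36}
|CD| ∈ {18}
|BD| ∈ [9, 63]
|AC| ∈ [18, 54]
|BC| ∈ [0, 81]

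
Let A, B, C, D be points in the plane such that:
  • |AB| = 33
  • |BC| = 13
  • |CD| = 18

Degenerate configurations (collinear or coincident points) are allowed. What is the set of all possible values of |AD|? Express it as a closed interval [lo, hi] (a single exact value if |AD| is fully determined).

|AD| ∈ [2, 64]  (≈ [2.0000, 64.0000])

|AB| ∈ {33}
|BC| ∈ {13}
|CD| ∈ {18}
|AC| ∈ [20, 46]
|BD| ∈ [5, 31]
|AD| ∈ [2, 64]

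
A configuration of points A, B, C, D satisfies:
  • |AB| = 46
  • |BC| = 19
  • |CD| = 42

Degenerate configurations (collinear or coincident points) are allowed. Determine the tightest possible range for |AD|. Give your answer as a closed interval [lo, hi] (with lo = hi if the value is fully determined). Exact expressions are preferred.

|AB| ∈ {46}
|BC| ∈ {19}
|CD| ∈ {42}
|AC| ∈ [27, 65]
|BD| ∈ [23, 61]
|AD| ∈ [0, 107]

|AD| ∈ [0, 107]  (≈ [0.0000, 107.0000])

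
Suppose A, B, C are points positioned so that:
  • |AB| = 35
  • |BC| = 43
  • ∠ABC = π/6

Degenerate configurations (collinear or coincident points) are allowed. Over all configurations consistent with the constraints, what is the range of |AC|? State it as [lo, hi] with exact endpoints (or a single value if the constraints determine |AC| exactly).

|AB| ∈ {35}
|BC| ∈ {43}
|AC| ∈ {√(3074 - 1505·√(3))}

|AC| = √(3074 - 1505·√(3))  (≈ 21.6163)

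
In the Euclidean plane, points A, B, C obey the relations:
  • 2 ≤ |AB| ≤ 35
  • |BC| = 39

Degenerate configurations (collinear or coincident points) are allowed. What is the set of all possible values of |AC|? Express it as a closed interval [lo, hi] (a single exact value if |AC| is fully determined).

|AC| ∈ [4, 74]  (≈ [4.0000, 74.0000])

|AB| ∈ [2, 35]
|BC| ∈ {39}
|AC| ∈ [4, 74]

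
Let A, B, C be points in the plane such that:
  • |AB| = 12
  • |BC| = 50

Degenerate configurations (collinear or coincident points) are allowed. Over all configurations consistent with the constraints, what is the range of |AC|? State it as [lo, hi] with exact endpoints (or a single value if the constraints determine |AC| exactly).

|AC| ∈ [38, 62]  (≈ [38.0000, 62.0000])

|AB| ∈ {12}
|BC| ∈ {50}
|AC| ∈ [38, 62]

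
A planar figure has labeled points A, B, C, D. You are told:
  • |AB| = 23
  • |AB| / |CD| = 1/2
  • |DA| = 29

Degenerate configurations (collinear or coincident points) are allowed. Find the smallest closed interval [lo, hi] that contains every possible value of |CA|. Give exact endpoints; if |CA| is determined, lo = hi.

|AB| ∈ {23}
|AD| ∈ {29}
|CD| ∈ {46}
|BD| ∈ [6, 52]
|AC| ∈ [17, 75]
|BC| ∈ [0, 98]

|CA| ∈ [17, 75]  (≈ [17.0000, 75.0000])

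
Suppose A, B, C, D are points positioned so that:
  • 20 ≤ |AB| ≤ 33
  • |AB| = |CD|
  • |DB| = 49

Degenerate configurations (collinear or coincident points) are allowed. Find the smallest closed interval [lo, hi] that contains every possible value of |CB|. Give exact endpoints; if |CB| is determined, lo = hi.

|AB| ∈ [20, 33]
|BD| ∈ {49}
|CD| ∈ [20, 33]
|AD| ∈ [16, 82]
|BC| ∈ [16, 82]
|AC| ∈ [0, 115]

|CB| ∈ [16, 82]  (≈ [16.0000, 82.0000])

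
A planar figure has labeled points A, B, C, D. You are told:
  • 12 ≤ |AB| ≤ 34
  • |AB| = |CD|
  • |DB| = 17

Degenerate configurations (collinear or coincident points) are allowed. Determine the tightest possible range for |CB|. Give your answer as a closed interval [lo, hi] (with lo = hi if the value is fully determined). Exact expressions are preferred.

|AB| ∈ [12, 34]
|BD| ∈ {17}
|CD| ∈ [12, 34]
|AD| ∈ [0, 51]
|BC| ∈ [0, 51]
|AC| ∈ [0, 85]

|CB| ∈ [0, 51]  (≈ [0.0000, 51.0000])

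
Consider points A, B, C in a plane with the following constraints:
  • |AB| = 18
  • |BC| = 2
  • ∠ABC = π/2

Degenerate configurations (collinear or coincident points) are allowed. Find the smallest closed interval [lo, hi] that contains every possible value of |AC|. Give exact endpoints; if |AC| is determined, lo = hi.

|AB| ∈ {18}
|BC| ∈ {2}
|AC| ∈ {2·√(82)}

|AC| = 2·√(82)  (≈ 18.1108)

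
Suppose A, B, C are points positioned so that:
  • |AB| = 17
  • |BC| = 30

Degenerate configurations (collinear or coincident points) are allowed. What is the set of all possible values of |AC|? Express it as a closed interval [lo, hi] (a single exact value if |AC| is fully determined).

|AC| ∈ [13, 47]  (≈ [13.0000, 47.0000])

|AB| ∈ {17}
|BC| ∈ {30}
|AC| ∈ [13, 47]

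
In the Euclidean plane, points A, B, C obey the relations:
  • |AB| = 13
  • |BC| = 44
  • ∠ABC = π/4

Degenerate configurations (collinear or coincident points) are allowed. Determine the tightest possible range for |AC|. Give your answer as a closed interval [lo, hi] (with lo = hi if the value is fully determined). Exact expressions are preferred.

|AC| = √(2105 - 572·√(2))  (≈ 36.0010)

|AB| ∈ {13}
|BC| ∈ {44}
|AC| ∈ {√(2105 - 572·√(2))}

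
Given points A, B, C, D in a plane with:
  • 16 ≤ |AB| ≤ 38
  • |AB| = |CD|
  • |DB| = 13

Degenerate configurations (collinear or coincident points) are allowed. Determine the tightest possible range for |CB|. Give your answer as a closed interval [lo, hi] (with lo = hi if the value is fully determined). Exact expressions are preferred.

|AB| ∈ [16, 38]
|BD| ∈ {13}
|CD| ∈ [16, 38]
|AD| ∈ [3, 51]
|BC| ∈ [3, 51]
|AC| ∈ [0, 89]

|CB| ∈ [3, 51]  (≈ [3.0000, 51.0000])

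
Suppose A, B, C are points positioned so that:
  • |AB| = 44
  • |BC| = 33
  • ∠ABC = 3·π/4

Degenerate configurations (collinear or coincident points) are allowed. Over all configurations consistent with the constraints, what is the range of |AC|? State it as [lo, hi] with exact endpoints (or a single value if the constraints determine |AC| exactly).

|AC| = 11·√(12·√(2) + 25)  (≈ 71.2632)

|AB| ∈ {44}
|BC| ∈ {33}
|AC| ∈ {11·√(12·√(2) + 25)}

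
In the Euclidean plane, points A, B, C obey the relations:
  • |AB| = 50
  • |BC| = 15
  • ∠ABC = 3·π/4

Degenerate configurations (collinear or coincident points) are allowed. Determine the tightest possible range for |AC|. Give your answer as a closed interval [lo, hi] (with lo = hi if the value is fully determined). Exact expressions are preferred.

|AC| = 5·√(30·√(2) + 109)  (≈ 61.5277)

|AB| ∈ {50}
|BC| ∈ {15}
|AC| ∈ {5·√(30·√(2) + 109)}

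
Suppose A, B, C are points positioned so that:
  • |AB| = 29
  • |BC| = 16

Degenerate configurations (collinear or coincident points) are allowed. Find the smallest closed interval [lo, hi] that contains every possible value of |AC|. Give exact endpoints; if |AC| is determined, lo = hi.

|AB| ∈ {29}
|BC| ∈ {16}
|AC| ∈ [13, 45]

|AC| ∈ [13, 45]  (≈ [13.0000, 45.0000])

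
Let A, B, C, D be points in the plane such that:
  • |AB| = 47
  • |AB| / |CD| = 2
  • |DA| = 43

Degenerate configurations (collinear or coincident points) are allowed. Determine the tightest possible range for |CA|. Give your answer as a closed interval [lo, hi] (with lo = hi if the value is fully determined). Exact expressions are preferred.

|AB| ∈ {47}
|AD| ∈ {43}
|CD| ∈ {47/2}
|BD| ∈ [4, 90]
|AC| ∈ [39/2, 133/2]
|BC| ∈ [0, 227/2]

|CA| ∈ [39/2, 133/2]  (≈ [19.5000, 66.5000])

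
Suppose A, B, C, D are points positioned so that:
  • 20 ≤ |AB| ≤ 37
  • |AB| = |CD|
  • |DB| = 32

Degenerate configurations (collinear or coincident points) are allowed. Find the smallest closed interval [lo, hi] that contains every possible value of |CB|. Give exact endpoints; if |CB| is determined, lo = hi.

|CB| ∈ [0, 69]  (≈ [0.0000, 69.0000])

|AB| ∈ [20, 37]
|BD| ∈ {32}
|CD| ∈ [20, 37]
|AD| ∈ [0, 69]
|BC| ∈ [0, 69]
|AC| ∈ [0, 106]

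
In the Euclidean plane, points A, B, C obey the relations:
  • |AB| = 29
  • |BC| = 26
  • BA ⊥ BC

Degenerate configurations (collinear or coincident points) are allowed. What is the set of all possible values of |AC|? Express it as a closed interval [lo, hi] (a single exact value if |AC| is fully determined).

|AC| = √(1517)  (≈ 38.9487)

|AB| ∈ {29}
|BC| ∈ {26}
|AC| ∈ {√(1517)}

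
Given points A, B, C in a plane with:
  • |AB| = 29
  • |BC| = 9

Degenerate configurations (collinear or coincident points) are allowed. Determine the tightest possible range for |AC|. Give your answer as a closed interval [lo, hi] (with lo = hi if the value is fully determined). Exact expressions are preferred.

|AB| ∈ {29}
|BC| ∈ {9}
|AC| ∈ [20, 38]

|AC| ∈ [20, 38]  (≈ [20.0000, 38.0000])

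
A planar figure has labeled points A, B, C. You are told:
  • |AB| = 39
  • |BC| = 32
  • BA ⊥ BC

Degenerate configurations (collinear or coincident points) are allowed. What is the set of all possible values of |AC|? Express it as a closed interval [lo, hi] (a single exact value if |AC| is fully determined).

|AB| ∈ {39}
|BC| ∈ {32}
|AC| ∈ {√(2545)}

|AC| = √(2545)  (≈ 50.4480)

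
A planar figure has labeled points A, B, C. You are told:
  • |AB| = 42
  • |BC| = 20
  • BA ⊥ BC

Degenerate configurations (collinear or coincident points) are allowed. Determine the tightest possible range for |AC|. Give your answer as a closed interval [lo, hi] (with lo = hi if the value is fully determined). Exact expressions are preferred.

|AB| ∈ {42}
|BC| ∈ {20}
|AC| ∈ {2·√(541)}

|AC| = 2·√(541)  (≈ 46.5188)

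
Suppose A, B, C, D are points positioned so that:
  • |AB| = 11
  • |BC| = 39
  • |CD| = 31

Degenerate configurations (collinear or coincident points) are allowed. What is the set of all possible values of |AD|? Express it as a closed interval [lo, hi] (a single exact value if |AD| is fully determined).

|AB| ∈ {11}
|BC| ∈ {39}
|CD| ∈ {31}
|AC| ∈ [28, 50]
|BD| ∈ [8, 70]
|AD| ∈ [0, 81]

|AD| ∈ [0, 81]  (≈ [0.0000, 81.0000])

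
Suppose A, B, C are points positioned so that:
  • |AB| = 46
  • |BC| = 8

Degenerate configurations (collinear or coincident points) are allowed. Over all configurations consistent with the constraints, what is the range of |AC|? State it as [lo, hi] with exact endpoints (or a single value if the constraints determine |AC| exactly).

|AC| ∈ [38, 54]  (≈ [38.0000, 54.0000])

|AB| ∈ {46}
|BC| ∈ {8}
|AC| ∈ [38, 54]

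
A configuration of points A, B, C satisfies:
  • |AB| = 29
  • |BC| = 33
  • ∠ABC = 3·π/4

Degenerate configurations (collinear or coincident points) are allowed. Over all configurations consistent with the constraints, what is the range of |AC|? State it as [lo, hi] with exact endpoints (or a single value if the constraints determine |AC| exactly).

|AB| ∈ {29}
|BC| ∈ {33}
|AC| ∈ {√(957·√(2) + 1930)}

|AC| = √(957·√(2) + 1930)  (≈ 57.3010)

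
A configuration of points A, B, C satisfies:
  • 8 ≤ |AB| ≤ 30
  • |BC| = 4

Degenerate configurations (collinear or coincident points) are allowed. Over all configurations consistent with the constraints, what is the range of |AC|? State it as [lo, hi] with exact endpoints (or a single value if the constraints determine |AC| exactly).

|AC| ∈ [4, 34]  (≈ [4.0000, 34.0000])

|AB| ∈ [8, 30]
|BC| ∈ {4}
|AC| ∈ [4, 34]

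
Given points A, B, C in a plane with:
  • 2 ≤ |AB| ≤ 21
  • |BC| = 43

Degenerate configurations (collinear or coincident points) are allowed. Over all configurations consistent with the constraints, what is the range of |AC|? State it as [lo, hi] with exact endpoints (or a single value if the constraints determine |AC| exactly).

|AC| ∈ [22, 64]  (≈ [22.0000, 64.0000])

|AB| ∈ [2, 21]
|BC| ∈ {43}
|AC| ∈ [22, 64]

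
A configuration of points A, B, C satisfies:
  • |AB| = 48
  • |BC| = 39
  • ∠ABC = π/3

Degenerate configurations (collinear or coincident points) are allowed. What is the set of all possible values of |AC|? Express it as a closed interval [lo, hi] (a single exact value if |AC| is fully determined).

|AB| ∈ {48}
|BC| ∈ {39}
|AC| ∈ {3·√(217)}

|AC| = 3·√(217)  (≈ 44.1928)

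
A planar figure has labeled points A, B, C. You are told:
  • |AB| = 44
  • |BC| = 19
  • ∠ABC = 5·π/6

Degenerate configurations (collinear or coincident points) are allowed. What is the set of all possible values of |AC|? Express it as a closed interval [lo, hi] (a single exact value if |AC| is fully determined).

|AC| = √(836·√(3) + 2297)  (≈ 61.1964)

|AB| ∈ {44}
|BC| ∈ {19}
|AC| ∈ {√(836·√(3) + 2297)}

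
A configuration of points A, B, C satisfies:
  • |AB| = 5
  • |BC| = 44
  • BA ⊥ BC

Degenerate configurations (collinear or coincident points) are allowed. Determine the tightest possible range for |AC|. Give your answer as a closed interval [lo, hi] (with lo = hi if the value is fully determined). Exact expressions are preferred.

|AC| = √(1961)  (≈ 44.2832)

|AB| ∈ {5}
|BC| ∈ {44}
|AC| ∈ {√(1961)}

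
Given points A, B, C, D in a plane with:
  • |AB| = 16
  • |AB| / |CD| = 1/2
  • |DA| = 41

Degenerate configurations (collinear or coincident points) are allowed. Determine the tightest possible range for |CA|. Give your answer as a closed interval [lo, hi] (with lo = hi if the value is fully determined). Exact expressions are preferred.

|CA| ∈ [9, 73]  (≈ [9.0000, 73.0000])

|AB| ∈ {16}
|AD| ∈ {41}
|CD| ∈ {32}
|BD| ∈ [25, 57]
|AC| ∈ [9, 73]
|BC| ∈ [0, 89]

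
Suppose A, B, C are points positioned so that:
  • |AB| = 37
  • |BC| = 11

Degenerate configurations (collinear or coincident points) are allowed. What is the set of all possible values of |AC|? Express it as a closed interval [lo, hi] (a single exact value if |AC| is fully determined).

|AB| ∈ {37}
|BC| ∈ {11}
|AC| ∈ [26, 48]

|AC| ∈ [26, 48]  (≈ [26.0000, 48.0000])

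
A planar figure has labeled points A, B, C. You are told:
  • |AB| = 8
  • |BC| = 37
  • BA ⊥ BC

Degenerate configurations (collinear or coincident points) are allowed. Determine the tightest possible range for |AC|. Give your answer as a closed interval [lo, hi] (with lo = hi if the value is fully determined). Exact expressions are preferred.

|AB| ∈ {8}
|BC| ∈ {37}
|AC| ∈ {√(1433)}

|AC| = √(1433)  (≈ 37.8550)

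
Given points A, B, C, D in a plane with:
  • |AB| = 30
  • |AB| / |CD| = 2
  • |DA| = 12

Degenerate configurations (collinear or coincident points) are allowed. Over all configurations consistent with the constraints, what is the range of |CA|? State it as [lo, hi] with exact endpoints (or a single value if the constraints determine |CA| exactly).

|AB| ∈ {30}
|AD| ∈ {12}
|CD| ∈ {15}
|BD| ∈ [18, 42]
|AC| ∈ [3, 27]
|BC| ∈ [3, 57]

|CA| ∈ [3, 27]  (≈ [3.0000, 27.0000])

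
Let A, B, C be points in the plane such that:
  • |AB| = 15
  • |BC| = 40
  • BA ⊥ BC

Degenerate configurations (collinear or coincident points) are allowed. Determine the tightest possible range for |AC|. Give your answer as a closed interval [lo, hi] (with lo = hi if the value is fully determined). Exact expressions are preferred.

|AC| = 5·√(73)  (≈ 42.7200)

|AB| ∈ {15}
|BC| ∈ {40}
|AC| ∈ {5·√(73)}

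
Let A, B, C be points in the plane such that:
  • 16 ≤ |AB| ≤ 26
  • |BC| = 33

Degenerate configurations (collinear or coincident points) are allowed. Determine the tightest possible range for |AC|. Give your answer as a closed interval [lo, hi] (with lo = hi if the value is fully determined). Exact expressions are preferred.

|AB| ∈ [16, 26]
|BC| ∈ {33}
|AC| ∈ [7, 59]

|AC| ∈ [7, 59]  (≈ [7.0000, 59.0000])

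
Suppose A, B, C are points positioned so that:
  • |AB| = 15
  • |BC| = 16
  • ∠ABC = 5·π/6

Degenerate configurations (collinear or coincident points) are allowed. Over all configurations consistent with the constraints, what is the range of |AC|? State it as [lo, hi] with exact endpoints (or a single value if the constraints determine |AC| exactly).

|AC| = √(240·√(3) + 481)  (≈ 29.9448)

|AB| ∈ {15}
|BC| ∈ {16}
|AC| ∈ {√(240·√(3) + 481)}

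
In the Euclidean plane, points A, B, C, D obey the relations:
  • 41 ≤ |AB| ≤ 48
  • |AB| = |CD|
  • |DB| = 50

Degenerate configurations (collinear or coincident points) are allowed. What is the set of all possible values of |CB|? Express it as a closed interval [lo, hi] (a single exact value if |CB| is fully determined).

|CB| ∈ [2, 98]  (≈ [2.0000, 98.0000])

|AB| ∈ [41, 48]
|BD| ∈ {50}
|CD| ∈ [41, 48]
|AD| ∈ [2, 98]
|BC| ∈ [2, 98]
|AC| ∈ [0, 146]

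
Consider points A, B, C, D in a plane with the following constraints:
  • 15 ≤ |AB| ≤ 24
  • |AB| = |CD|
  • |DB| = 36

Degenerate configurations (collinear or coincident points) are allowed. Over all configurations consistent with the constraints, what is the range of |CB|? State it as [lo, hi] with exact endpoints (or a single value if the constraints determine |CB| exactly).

|AB| ∈ [15, 24]
|BD| ∈ {36}
|CD| ∈ [15, 24]
|AD| ∈ [12, 60]
|BC| ∈ [12, 60]
|AC| ∈ [0, 84]

|CB| ∈ [12, 60]  (≈ [12.0000, 60.0000])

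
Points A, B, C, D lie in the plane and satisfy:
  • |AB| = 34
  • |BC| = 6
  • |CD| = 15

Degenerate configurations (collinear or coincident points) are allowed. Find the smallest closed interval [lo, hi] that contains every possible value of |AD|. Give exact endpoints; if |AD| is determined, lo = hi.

|AB| ∈ {34}
|BC| ∈ {6}
|CD| ∈ {15}
|AC| ∈ [28, 40]
|BD| ∈ [9, 21]
|AD| ∈ [13, 55]

|AD| ∈ [13, 55]  (≈ [13.0000, 55.0000])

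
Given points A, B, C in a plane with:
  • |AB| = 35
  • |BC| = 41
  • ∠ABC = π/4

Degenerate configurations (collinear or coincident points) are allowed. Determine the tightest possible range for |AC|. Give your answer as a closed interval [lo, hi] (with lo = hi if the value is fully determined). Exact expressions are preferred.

|AB| ∈ {35}
|BC| ∈ {41}
|AC| ∈ {√(2906 - 1435·√(2))}

|AC| = √(2906 - 1435·√(2))  (≈ 29.6075)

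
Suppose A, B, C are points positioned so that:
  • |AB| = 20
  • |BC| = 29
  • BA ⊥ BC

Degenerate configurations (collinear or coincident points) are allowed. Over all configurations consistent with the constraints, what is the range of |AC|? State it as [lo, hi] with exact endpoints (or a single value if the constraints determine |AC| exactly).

|AC| = √(1241)  (≈ 35.2278)

|AB| ∈ {20}
|BC| ∈ {29}
|AC| ∈ {√(1241)}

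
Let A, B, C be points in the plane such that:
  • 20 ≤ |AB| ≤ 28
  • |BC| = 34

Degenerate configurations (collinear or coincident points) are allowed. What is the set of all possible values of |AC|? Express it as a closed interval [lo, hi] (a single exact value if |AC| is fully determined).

|AB| ∈ [20, 28]
|BC| ∈ {34}
|AC| ∈ [6, 62]

|AC| ∈ [6, 62]  (≈ [6.0000, 62.0000])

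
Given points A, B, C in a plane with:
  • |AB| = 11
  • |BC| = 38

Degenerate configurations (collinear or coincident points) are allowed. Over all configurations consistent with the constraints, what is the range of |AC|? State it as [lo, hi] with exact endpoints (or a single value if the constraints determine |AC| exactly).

|AC| ∈ [27, 49]  (≈ [27.0000, 49.0000])

|AB| ∈ {11}
|BC| ∈ {38}
|AC| ∈ [27, 49]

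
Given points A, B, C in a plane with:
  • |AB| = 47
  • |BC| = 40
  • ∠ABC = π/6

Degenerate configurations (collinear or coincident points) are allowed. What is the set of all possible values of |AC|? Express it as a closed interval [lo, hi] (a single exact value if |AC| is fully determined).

|AB| ∈ {47}
|BC| ∈ {40}
|AC| ∈ {√(3809 - 1880·√(3))}

|AC| = √(3809 - 1880·√(3))  (≈ 23.5105)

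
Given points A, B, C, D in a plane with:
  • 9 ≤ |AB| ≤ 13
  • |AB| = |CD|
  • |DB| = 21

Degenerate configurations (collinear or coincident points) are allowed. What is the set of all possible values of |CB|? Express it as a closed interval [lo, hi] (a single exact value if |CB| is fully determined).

|AB| ∈ [9, 13]
|BD| ∈ {21}
|CD| ∈ [9, 13]
|AD| ∈ [8, 34]
|BC| ∈ [8, 34]
|AC| ∈ [0, 47]

|CB| ∈ [8, 34]  (≈ [8.0000, 34.0000])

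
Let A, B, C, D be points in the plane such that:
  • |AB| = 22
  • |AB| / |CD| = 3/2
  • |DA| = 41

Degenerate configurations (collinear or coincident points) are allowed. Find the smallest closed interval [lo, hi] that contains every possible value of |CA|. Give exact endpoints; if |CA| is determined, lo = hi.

|AB| ∈ {22}
|AD| ∈ {41}
|CD| ∈ {44/3}
|BD| ∈ [19, 63]
|AC| ∈ [79/3, 167/3]
|BC| ∈ [13/3, 233/3]

|CA| ∈ [79/3, 167/3]  (≈ [26.3333, 55.6667])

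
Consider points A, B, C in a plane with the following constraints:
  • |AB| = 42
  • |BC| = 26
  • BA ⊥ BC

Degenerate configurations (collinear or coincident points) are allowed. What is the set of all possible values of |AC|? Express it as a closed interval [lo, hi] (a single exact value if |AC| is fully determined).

|AB| ∈ {42}
|BC| ∈ {26}
|AC| ∈ {2·√(610)}

|AC| = 2·√(610)  (≈ 49.3964)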